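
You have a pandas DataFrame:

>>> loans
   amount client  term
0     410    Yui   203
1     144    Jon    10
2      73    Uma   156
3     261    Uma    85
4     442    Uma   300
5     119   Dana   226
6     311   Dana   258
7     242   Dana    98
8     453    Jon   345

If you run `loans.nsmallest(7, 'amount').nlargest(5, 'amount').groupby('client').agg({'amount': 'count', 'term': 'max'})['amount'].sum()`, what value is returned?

take 7 rows with smallest amount:
   amount client  term
2      73    Uma   156
5     119   Dana   226
1     144    Jon    10
7     242   Dana    98
3     261    Uma    85
6     311   Dana   258
0     410    Yui   203
take 5 rows with largest amount:
   amount client  term
0     410    Yui   203
6     311   Dana   258
3     261    Uma    85
7     242   Dana    98
1     144    Jon    10
group by client: count(amount), max(term):
        amount  term
client              
Dana         2   258
Jon          1    10
Uma          1    85
Yui          1   203

5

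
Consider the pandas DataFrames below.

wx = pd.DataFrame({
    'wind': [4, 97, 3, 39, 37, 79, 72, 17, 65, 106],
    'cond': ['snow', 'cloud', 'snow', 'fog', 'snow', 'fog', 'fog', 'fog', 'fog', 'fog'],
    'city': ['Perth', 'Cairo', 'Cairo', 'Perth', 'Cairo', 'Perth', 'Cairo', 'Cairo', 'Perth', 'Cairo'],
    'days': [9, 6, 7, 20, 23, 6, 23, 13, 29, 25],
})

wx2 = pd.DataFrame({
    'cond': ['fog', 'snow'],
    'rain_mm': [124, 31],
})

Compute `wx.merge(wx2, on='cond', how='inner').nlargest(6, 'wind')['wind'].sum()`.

merge on 'cond' (how='inner') → 9 rows:
   wind  cond   city  days  rain_mm
0     4  snow  Perth     9       31
1     3  snow  Cairo     7       31
2    39   fog  Perth    20      124
3    37  snow  Cairo    23       31
4    79   fog  Perth     6      124
5    72   fog  Cairo    23      124
6    17   fog  Cairo    13      124
7    65   fog  Perth    29      124
8   106   fog  Cairo    25      124
take 6 rows with largest wind:
   wind  cond   city  days  rain_mm
8   106   fog  Cairo    25      124
4    79   fog  Perth     6      124
5    72   fog  Cairo    23      124
7    65   fog  Perth    29      124
2    39   fog  Perth    20      124
3    37  snow  Cairo    23       31

398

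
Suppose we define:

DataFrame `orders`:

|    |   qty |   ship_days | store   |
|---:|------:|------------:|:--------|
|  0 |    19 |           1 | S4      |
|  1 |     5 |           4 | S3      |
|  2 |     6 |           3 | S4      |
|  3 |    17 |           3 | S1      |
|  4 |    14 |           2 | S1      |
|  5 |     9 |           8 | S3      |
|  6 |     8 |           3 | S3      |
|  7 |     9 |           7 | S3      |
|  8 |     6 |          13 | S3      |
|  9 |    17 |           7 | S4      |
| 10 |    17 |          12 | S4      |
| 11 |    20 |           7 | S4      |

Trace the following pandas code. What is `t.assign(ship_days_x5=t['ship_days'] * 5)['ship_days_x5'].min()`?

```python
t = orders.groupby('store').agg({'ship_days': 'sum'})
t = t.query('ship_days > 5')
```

group by store, sum of ship_days:
       ship_days
store           
S1             5
S3            35
S4            30
filter rows where ship_days > 5:
       ship_days
store           
S3            35
S4            30
add column ship_days_x5 = t['ship_days'] * 5:
       ship_days  ship_days_x5
store                         
S3            35           175
S4            30           150
Finally, min of column 'ship_days_x5' = 150.

150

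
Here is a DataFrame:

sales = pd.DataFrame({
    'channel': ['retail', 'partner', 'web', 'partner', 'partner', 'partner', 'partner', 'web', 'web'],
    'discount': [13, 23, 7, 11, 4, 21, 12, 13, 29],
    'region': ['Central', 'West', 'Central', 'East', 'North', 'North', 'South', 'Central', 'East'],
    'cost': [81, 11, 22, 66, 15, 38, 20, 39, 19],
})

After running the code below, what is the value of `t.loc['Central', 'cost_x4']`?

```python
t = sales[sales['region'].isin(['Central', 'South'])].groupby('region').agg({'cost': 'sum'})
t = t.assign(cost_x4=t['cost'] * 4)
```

filter rows where region in ['Central', 'South']:
   channel  discount   region  cost
0   retail        13  Central    81
2      web         7  Central    22
6  partner        12    South    20
7      web        13  Central    39
group by region, sum of cost:
         cost
region       
Central   142
South      20
add column cost_x4 = t['cost'] * 4:
         cost  cost_x4
region                
Central   142      568
South      20       80
Hence 568.

568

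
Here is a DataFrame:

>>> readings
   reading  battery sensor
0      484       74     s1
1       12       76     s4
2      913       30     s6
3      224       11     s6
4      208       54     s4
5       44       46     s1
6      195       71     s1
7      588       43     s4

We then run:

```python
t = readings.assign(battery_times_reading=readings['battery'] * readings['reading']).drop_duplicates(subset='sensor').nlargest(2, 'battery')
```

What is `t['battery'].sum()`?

add column battery_times_reading = readings['battery'] * readings['reading']:
   reading  battery sensor  battery_times_reading
0      484       74     s1                  35816
1       12       76     s4                    912
2      913       30     s6                  27390
3      224       11     s6                   2464
4      208       54     s4                  11232
5       44       46     s1                   2024
6      195       71     s1                  13845
7      588       43     s4                  25284
drop duplicate sensor (keep=first):
   reading  battery sensor  battery_times_reading
0      484       74     s1                  35816
1       12       76     s4                    912
2      913       30     s6                  27390
take 2 rows with largest battery:
   reading  battery sensor  battery_times_reading
1       12       76     s4                    912
0      484       74     s1                  35816
Finally, sum of column 'battery' = 150.

150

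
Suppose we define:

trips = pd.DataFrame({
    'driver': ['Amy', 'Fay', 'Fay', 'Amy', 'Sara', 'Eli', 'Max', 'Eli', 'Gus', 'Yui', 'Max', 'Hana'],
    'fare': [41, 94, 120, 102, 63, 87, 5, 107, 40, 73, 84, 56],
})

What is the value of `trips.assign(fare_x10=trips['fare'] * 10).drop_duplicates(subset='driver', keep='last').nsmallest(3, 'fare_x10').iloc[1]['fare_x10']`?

add column fare_x10 = trips['fare'] * 10:
   driver  fare  fare_x10
0     Amy    41       410
1     Fay    94       940
2     Fay   120      1200
3     Amy   102      1020
4    Sara    63       630
5     Eli    87       870
6     Max     5        50
7     Eli   107      1070
8     Gus    40       400
9     Yui    73       730
10    Max    84       840
11   Hana    56       560
drop duplicate driver (keep=last):
   driver  fare  fare_x10
2     Fay   120      1200
3     Amy   102      1020
4    Sara    63       630
7     Eli   107      1070
8     Gus    40       400
9     Yui    73       730
10    Max    84       840
11   Hana    56       560
take 3 rows with smallest fare_x10:
   driver  fare  fare_x10
8     Gus    40       400
11   Hana    56       560
4    Sara    63       630
value at position 1, column 'fare_x10' → 560

560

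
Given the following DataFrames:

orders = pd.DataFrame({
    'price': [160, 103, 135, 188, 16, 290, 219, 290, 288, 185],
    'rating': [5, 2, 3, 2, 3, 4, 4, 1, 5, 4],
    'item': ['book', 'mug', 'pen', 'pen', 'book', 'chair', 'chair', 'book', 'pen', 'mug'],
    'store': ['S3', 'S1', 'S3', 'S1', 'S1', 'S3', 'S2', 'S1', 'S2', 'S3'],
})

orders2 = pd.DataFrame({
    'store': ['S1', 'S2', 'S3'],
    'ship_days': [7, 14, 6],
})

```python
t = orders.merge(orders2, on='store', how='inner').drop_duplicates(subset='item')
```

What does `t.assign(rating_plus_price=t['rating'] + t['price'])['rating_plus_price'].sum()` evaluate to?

702

merge on 'store' (how='inner') → 10 rows:
   price  rating   item store  ship_days
0    160       5   book    S3          6
1    103       2    mug    S1          7
2    135       3    pen    S3          6
3    188       2    pen    S1          7
4     16       3   book    S1          7
5    290       4  chair    S3          6
6    219       4  chair    S2         14
7    290       1   book    S1          7
8    288       5    pen    S2         14
9    185       4    mug    S3          6
drop duplicate item (keep=first):
   price  rating   item store  ship_days
0    160       5   book    S3          6
1    103       2    mug    S1          7
2    135       3    pen    S3          6
5    290       4  chair    S3          6
add column rating_plus_price = t['rating'] + t['price']:
   price  rating   item store  ship_days  rating_plus_price
0    160       5   book    S3          6                165
1    103       2    mug    S1          7                105
2    135       3    pen    S3          6                138
5    290       4  chair    S3          6                294
Taking the sum of column 'rating_plus_price' gives 702.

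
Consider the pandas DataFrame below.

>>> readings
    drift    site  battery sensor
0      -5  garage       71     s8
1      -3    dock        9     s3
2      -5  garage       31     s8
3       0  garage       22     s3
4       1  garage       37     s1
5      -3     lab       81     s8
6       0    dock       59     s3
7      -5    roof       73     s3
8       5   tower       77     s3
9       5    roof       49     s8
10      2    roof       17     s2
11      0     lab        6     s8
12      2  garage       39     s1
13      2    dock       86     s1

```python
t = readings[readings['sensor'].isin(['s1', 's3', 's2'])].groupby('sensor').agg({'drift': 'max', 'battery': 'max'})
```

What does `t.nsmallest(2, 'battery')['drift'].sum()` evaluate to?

filter rows where sensor in ['s1', 's3', 's2']:
    drift    site  battery sensor
1      -3    dock        9     s3
3       0  garage       22     s3
4       1  garage       37     s1
6       0    dock       59     s3
7      -5    roof       73     s3
8       5   tower       77     s3
10      2    roof       17     s2
12      2  garage       39     s1
13      2    dock       86     s1
group by sensor: max(drift), max(battery):
        drift  battery
sensor                
s1          2       86
s2          2       17
s3          5       77
take 2 rows with smallest battery:
        drift  battery
sensor                
s2          2       17
s3          5       77

7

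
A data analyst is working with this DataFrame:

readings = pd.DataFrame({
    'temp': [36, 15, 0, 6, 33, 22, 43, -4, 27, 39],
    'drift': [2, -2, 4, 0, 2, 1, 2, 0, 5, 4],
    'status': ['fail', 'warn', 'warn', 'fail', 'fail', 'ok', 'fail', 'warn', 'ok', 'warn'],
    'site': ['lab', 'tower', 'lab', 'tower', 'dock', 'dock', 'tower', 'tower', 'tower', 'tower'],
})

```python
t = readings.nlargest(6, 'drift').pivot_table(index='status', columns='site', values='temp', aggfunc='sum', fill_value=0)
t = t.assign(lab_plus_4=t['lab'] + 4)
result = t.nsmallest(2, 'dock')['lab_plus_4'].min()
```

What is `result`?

4

take 6 rows with largest drift:
   temp  drift status   site
8    27      5     ok  tower
2     0      4   warn    lab
9    39      4   warn  tower
0    36      2   fail    lab
4    33      2   fail   dock
6    43      2   fail  tower
pivot: rows=status, cols=site, sum(temp):
site    dock  lab  tower
status                  
fail      33   36     43
ok         0    0     27
warn       0    0     39
add column lab_plus_4 = t['lab'] + 4:
site    dock  lab  tower  lab_plus_4
status                              
fail      33   36     43          40
ok         0    0     27           4
warn       0    0     39           4
take 2 rows with smallest dock:
site    dock  lab  tower  lab_plus_4
status                              
ok         0    0     27           4
warn       0    0     39           4
min of column 'lab_plus_4' → 4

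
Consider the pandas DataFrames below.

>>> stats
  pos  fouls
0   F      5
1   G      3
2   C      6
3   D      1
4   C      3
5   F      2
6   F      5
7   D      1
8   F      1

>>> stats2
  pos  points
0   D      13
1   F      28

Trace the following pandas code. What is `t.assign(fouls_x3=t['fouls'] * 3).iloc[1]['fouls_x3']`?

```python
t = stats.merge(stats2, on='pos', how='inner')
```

merge on 'pos' (how='inner') → 6 rows:
  pos  fouls  points
0   F      5      28
1   D      1      13
2   F      2      28
3   F      5      28
4   D      1      13
5   F      1      28
add column fouls_x3 = t['fouls'] * 3:
  pos  fouls  points  fouls_x3
0   F      5      28        15
1   D      1      13         3
2   F      2      28         6
3   F      5      28        15
4   D      1      13         3
5   F      1      28         3
Hence 3.

3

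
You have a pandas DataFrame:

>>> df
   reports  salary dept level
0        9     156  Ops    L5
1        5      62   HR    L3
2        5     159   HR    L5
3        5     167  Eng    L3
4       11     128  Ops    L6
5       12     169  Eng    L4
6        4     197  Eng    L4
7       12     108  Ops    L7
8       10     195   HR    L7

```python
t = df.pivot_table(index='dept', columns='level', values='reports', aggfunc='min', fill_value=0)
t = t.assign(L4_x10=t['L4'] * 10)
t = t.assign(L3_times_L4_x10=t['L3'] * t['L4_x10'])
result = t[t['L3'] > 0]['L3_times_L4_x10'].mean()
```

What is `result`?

100.0

pivot: rows=dept, cols=level, min(reports):
level  L3  L4  L5  L6  L7
dept                     
Eng     5   4   0   0   0
HR      5   0   5   0  10
Ops     0   0   9  11  12
add column L4_x10 = t['L4'] * 10:
level  L3  L4  L5  L6  L7  L4_x10
dept                             
Eng     5   4   0   0   0      40
HR      5   0   5   0  10       0
Ops     0   0   9  11  12       0
add column L3_times_L4_x10 = t['L3'] * t['L4_x10']:
level  L3  L4  L5  L6  L7  L4_x10  L3_times_L4_x10
dept                                              
Eng     5   4   0   0   0      40              200
HR      5   0   5   0  10       0                0
Ops     0   0   9  11  12       0                0
filter rows where L3 > 0:
level  L3  L4  L5  L6  L7  L4_x10  L3_times_L4_x10
dept                                              
Eng     5   4   0   0   0      40              200
HR      5   0   5   0  10       0                0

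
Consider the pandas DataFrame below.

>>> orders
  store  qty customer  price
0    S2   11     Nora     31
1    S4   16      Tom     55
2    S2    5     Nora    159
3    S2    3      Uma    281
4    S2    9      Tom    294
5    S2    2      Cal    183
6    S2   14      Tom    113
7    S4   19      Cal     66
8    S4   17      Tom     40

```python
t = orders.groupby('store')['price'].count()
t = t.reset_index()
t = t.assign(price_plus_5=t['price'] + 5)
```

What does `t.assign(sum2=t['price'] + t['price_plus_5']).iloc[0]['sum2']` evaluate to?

17

group by store, count of price:
store
S2    6
S4    3
Name: price, dtype: int64
reset_index():
  store  price
0    S2      6
1    S4      3
add column price_plus_5 = t['price'] + 5:
  store  price  price_plus_5
0    S2      6            11
1    S4      3             8
add column sum2 = t['price'] + t['price_plus_5']:
  store  price  price_plus_5  sum2
0    S2      6            11    17
1    S4      3             8    11
value at position 0, column 'sum2' → 17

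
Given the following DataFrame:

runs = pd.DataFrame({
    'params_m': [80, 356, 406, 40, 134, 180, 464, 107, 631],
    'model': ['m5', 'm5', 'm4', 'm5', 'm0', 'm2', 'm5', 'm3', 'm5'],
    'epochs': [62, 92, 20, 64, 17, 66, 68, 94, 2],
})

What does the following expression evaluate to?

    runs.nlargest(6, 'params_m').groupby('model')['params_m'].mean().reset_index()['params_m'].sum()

take 6 rows with largest params_m:
   params_m model  epochs
8       631    m5       2
6       464    m5      68
2       406    m4      20
1       356    m5      92
5       180    m2      66
4       134    m0      17
group by model, mean of params_m:
model
m0    134.000000
m2    180.000000
m4    406.000000
m5    483.666667
Name: params_m, dtype: float64
reset_index():
  model    params_m
0    m0  134.000000
1    m2  180.000000
2    m4  406.000000
3    m5  483.666667

1203.66666667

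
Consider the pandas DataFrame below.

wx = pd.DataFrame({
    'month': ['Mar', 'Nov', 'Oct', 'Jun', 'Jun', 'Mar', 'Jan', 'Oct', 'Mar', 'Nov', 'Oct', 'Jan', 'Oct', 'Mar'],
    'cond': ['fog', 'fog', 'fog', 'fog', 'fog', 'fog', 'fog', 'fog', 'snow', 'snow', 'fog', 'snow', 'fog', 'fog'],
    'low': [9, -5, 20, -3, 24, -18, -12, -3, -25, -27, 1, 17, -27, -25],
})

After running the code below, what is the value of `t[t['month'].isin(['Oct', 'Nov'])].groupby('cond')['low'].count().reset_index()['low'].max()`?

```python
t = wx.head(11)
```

take first 11 rows:
   month  cond  low
0    Mar   fog    9
1    Nov   fog   -5
2    Oct   fog   20
3    Jun   fog   -3
4    Jun   fog   24
5    Mar   fog  -18
6    Jan   fog  -12
7    Oct   fog   -3
8    Mar  snow  -25
9    Nov  snow  -27
10   Oct   fog    1
filter rows where month in ['Oct', 'Nov']:
   month  cond  low
1    Nov   fog   -5
2    Oct   fog   20
7    Oct   fog   -3
9    Nov  snow  -27
10   Oct   fog    1
group by cond, count of low:
cond
fog     4
snow    1
Name: low, dtype: int64
reset_index():
   cond  low
0   fog    4
1  snow    1
Reading off the max of column 'low', we get 4.

4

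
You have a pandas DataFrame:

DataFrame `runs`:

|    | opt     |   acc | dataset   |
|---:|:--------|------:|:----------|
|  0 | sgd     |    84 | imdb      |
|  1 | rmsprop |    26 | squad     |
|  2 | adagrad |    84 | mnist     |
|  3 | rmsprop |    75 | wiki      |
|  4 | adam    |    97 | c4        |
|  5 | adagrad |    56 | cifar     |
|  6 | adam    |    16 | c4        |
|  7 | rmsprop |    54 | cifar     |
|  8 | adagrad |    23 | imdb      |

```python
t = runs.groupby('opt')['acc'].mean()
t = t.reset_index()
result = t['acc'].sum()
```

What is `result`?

246.5

group by opt, mean of acc:
opt
adagrad    54.333333
adam       56.500000
rmsprop    51.666667
sgd        84.000000
Name: acc, dtype: float64
reset_index():
       opt        acc
0  adagrad  54.333333
1     adam  56.500000
2  rmsprop  51.666667
3      sgd  84.000000
sum of column 'acc' → 246.5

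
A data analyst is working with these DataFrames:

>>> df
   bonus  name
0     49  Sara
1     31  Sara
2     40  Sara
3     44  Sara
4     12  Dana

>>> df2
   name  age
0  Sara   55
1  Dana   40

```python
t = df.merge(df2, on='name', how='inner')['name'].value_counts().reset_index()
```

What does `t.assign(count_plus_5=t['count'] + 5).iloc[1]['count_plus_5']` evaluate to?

merge on 'name' (how='inner') → 5 rows:
   bonus  name  age
0     49  Sara   55
1     31  Sara   55
2     40  Sara   55
3     44  Sara   55
4     12  Dana   40
value_counts of name:
name
Sara    4
Dana    1
Name: count, dtype: int64
reset_index():
   name  count
0  Sara      4
1  Dana      1
add column count_plus_5 = t['count'] + 5:
   name  count  count_plus_5
0  Sara      4             9
1  Dana      1             6
Taking the value at position 1, column 'count_plus_5' gives 6.

6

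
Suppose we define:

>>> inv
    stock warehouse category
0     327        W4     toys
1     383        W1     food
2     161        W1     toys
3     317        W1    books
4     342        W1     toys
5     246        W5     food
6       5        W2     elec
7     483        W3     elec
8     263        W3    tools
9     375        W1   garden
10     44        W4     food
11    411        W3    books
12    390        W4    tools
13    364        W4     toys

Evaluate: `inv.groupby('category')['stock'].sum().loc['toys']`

1194

group by category, sum of stock:
category
books      728
elec       488
food       673
garden     375
tools      653
toys      1194
Name: stock, dtype: int64
Taking the value at index 'toys' gives 1194.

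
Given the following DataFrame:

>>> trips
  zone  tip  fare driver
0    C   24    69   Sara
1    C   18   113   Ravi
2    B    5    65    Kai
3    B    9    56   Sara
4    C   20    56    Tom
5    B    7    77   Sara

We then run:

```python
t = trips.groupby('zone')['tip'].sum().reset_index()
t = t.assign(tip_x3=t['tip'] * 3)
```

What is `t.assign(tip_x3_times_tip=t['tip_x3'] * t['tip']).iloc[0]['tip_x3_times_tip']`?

1323

group by zone, sum of tip:
zone
B    21
C    62
Name: tip, dtype: int64
reset_index():
  zone  tip
0    B   21
1    C   62
add column tip_x3 = t['tip'] * 3:
  zone  tip  tip_x3
0    B   21      63
1    C   62     186
add column tip_x3_times_tip = t['tip_x3'] * t['tip']:
  zone  tip  tip_x3  tip_x3_times_tip
0    B   21      63              1323
1    C   62     186             11532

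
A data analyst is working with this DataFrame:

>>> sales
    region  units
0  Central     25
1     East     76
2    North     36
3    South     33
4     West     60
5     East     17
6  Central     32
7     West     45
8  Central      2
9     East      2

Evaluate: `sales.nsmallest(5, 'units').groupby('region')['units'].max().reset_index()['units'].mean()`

24.5

take 5 rows with smallest units:
    region  units
8  Central      2
9     East      2
5     East     17
0  Central     25
6  Central     32
group by region, max of units:
region
Central    32
East       17
Name: units, dtype: int64
reset_index():
    region  units
0  Central     32
1     East     17
Then the mean of column 'units': 24.5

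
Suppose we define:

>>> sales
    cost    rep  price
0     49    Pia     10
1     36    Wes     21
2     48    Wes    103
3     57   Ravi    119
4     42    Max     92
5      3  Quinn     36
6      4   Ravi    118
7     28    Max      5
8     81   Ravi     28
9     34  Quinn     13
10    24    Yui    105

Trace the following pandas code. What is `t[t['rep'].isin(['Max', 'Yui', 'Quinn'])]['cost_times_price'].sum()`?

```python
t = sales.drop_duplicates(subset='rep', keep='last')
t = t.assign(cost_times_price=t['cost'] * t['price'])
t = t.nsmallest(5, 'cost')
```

drop duplicate rep (keep=last):
    cost    rep  price
0     49    Pia     10
2     48    Wes    103
7     28    Max      5
8     81   Ravi     28
9     34  Quinn     13
10    24    Yui    105
add column cost_times_price = t['cost'] * t['price']:
    cost    rep  price  cost_times_price
0     49    Pia     10               490
2     48    Wes    103              4944
7     28    Max      5               140
8     81   Ravi     28              2268
9     34  Quinn     13               442
10    24    Yui    105              2520
take 5 rows with smallest cost:
    cost    rep  price  cost_times_price
10    24    Yui    105              2520
7     28    Max      5               140
9     34  Quinn     13               442
2     48    Wes    103              4944
0     49    Pia     10               490
filter rows where rep in ['Max', 'Yui', 'Quinn']:
    cost    rep  price  cost_times_price
10    24    Yui    105              2520
7     28    Max      5               140
9     34  Quinn     13               442

3102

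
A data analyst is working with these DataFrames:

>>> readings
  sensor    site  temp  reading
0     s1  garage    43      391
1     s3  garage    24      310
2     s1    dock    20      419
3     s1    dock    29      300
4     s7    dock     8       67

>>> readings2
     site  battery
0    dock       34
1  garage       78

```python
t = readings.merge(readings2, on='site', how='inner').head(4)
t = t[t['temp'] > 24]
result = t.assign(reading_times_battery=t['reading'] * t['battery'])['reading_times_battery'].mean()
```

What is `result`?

20349.0

merge on 'site' (how='inner') → 5 rows:
  sensor    site  temp  reading  battery
0     s1  garage    43      391       78
1     s3  garage    24      310       78
2     s1    dock    20      419       34
3     s1    dock    29      300       34
4     s7    dock     8       67       34
take first 4 rows:
  sensor    site  temp  reading  battery
0     s1  garage    43      391       78
1     s3  garage    24      310       78
2     s1    dock    20      419       34
3     s1    dock    29      300       34
filter rows where temp > 24:
  sensor    site  temp  reading  battery
0     s1  garage    43      391       78
3     s1    dock    29      300       34
add column reading_times_battery = t['reading'] * t['battery']:
  sensor    site  temp  reading  battery  reading_times_battery
0     s1  garage    43      391       78                  30498
3     s1    dock    29      300       34                  10200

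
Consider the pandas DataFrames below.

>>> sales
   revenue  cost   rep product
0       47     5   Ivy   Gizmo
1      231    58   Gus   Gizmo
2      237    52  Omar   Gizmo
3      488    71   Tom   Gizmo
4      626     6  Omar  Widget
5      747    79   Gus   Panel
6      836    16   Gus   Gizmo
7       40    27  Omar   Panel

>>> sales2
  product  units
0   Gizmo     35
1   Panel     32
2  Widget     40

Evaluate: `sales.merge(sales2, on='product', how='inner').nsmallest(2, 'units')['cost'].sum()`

106

merge on 'product' (how='inner') → 8 rows:
   revenue  cost   rep product  units
0       47     5   Ivy   Gizmo     35
1      231    58   Gus   Gizmo     35
2      237    52  Omar   Gizmo     35
3      488    71   Tom   Gizmo     35
4      626     6  Omar  Widget     40
5      747    79   Gus   Panel     32
6      836    16   Gus   Gizmo     35
7       40    27  Omar   Panel     32
take 2 rows with smallest units:
   revenue  cost   rep product  units
5      747    79   Gus   Panel     32
7       40    27  Omar   Panel     32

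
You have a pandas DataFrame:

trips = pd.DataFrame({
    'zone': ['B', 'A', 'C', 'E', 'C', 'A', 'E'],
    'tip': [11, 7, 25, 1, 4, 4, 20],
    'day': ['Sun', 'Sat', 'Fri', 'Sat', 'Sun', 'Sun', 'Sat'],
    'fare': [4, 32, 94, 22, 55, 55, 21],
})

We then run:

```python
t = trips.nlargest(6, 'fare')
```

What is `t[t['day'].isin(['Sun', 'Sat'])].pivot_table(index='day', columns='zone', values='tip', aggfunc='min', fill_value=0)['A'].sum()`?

take 6 rows with largest fare:
  zone  tip  day  fare
2    C   25  Fri    94
4    C    4  Sun    55
5    A    4  Sun    55
1    A    7  Sat    32
3    E    1  Sat    22
6    E   20  Sat    21
filter rows where day in ['Sun', 'Sat']:
  zone  tip  day  fare
4    C    4  Sun    55
5    A    4  Sun    55
1    A    7  Sat    32
3    E    1  Sat    22
6    E   20  Sat    21
pivot: rows=day, cols=zone, min(tip):
zone  A  C  E
day          
Sat   7  0  1
Sun   4  4  0
So sum() = 11.

11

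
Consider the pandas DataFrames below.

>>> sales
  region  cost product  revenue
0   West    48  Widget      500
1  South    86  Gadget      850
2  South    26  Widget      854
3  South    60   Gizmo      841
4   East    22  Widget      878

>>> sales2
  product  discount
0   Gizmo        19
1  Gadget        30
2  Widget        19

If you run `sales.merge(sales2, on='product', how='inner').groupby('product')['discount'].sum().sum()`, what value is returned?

merge on 'product' (how='inner') → 5 rows:
  region  cost product  revenue  discount
0   West    48  Widget      500        19
1  South    86  Gadget      850        30
2  South    26  Widget      854        19
3  South    60   Gizmo      841        19
4   East    22  Widget      878        19
group by product, sum of discount:
product
Gadget    30
Gizmo     19
Widget    57
Name: discount, dtype: int64
Reading off the sum of the resulting series, we get 106.

106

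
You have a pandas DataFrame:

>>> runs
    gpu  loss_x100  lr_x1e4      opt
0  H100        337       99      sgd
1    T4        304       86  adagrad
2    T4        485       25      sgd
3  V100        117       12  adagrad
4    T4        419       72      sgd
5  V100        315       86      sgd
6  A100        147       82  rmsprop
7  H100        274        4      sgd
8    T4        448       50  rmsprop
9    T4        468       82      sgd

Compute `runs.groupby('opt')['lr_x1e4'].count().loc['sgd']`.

group by opt, count of lr_x1e4:
opt
adagrad    2
rmsprop    2
sgd        6
Name: lr_x1e4, dtype: int64
value at index 'sgd' → 6

6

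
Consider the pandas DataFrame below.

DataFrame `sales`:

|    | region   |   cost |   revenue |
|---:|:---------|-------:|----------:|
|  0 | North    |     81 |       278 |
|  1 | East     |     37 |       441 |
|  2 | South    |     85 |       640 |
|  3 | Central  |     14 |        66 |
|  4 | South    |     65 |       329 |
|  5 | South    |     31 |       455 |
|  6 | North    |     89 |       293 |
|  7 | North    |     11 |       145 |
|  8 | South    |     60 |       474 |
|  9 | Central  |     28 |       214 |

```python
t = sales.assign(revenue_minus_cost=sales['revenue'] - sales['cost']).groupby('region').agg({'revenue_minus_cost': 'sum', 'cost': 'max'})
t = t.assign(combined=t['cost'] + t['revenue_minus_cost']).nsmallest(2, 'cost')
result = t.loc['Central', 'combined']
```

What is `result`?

add column revenue_minus_cost = sales['revenue'] - sales['cost']:
    region  cost  revenue  revenue_minus_cost
0    North    81      278                 197
1     East    37      441                 404
2    South    85      640                 555
3  Central    14       66                  52
4    South    65      329                 264
5    South    31      455                 424
6    North    89      293                 204
7    North    11      145                 134
8    South    60      474                 414
9  Central    28      214                 186
group by region: sum(revenue_minus_cost), max(cost):
         revenue_minus_cost  cost
region                           
Central                 238    28
East                    404    37
North                   535    89
South                  1657    85
add column combined = t['cost'] + t['revenue_minus_cost']:
         revenue_minus_cost  cost  combined
region                                     
Central                 238    28       266
East                    404    37       441
North                   535    89       624
South                  1657    85      1742
take 2 rows with smallest cost:
         revenue_minus_cost  cost  combined
region                                     
Central                 238    28       266
East                    404    37       441
value at row 'Central', column 'combined' → 266

266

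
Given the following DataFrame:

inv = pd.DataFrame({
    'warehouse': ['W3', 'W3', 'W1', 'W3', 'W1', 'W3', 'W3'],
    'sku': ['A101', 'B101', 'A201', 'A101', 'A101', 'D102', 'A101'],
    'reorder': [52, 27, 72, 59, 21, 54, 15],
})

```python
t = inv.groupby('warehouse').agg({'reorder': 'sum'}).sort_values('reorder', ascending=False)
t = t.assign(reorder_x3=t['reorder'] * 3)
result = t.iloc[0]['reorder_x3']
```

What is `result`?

621

group by warehouse, sum of reorder:
           reorder
warehouse         
W1              93
W3             207
sort by reorder descending:
           reorder
warehouse         
W3             207
W1              93
add column reorder_x3 = t['reorder'] * 3:
           reorder  reorder_x3
warehouse                     
W3             207         621
W1              93         279
Finally, value at position 0, column 'reorder_x3' = 621.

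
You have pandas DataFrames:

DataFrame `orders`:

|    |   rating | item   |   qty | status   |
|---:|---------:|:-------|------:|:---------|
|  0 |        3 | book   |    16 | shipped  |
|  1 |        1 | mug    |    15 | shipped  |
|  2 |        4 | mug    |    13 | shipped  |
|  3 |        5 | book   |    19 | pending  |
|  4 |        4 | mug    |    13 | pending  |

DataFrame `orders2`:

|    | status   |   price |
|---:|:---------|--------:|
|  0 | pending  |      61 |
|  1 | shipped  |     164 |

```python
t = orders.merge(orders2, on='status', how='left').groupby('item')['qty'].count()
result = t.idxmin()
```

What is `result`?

merge on 'status' (how='left') → 5 rows:
   rating  item  qty   status  price
0       3  book   16  shipped    164
1       1   mug   15  shipped    164
2       4   mug   13  shipped    164
3       5  book   19  pending     61
4       4   mug   13  pending     61
group by item, count of qty:
item
book    2
mug     3
Name: qty, dtype: int64
The label with the smallest value is book.

book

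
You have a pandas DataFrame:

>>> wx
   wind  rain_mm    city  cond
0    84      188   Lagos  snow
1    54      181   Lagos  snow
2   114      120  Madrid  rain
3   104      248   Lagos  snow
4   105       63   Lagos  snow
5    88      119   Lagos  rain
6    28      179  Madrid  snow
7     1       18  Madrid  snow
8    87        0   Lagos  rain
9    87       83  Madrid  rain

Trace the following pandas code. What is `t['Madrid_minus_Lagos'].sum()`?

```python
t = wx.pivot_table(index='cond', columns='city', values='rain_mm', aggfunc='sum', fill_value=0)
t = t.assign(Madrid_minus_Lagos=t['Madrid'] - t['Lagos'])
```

-399

pivot: rows=cond, cols=city, sum(rain_mm):
city  Lagos  Madrid
cond               
rain    119     203
snow    680     197
add column Madrid_minus_Lagos = t['Madrid'] - t['Lagos']:
city  Lagos  Madrid  Madrid_minus_Lagos
cond                                   
rain    119     203                  84
snow    680     197                -483
Hence -399.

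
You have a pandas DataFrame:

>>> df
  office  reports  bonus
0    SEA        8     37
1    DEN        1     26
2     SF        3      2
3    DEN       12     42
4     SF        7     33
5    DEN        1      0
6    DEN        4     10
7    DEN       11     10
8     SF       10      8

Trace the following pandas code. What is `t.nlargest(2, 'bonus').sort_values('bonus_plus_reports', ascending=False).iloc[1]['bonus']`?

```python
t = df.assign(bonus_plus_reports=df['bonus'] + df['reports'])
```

37

add column bonus_plus_reports = df['bonus'] + df['reports']:
  office  reports  bonus  bonus_plus_reports
0    SEA        8     37                  45
1    DEN        1     26                  27
2     SF        3      2                   5
3    DEN       12     42                  54
4     SF        7     33                  40
5    DEN        1      0                   1
6    DEN        4     10                  14
7    DEN       11     10                  21
8     SF       10      8                  18
take 2 rows with largest bonus:
  office  reports  bonus  bonus_plus_reports
3    DEN       12     42                  54
0    SEA        8     37                  45
sort by bonus_plus_reports descending:
  office  reports  bonus  bonus_plus_reports
3    DEN       12     42                  54
0    SEA        8     37                  45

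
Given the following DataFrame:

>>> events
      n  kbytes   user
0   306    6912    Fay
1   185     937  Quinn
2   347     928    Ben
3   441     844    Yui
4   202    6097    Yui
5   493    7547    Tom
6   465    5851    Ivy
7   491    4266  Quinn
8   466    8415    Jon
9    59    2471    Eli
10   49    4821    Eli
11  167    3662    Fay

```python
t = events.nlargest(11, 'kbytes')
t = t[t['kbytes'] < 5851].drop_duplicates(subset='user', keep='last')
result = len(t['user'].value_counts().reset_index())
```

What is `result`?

take 11 rows with largest kbytes:
      n  kbytes   user
8   466    8415    Jon
5   493    7547    Tom
0   306    6912    Fay
4   202    6097    Yui
6   465    5851    Ivy
10   49    4821    Eli
7   491    4266  Quinn
11  167    3662    Fay
9    59    2471    Eli
1   185     937  Quinn
2   347     928    Ben
filter rows where kbytes < 5851:
      n  kbytes   user
10   49    4821    Eli
7   491    4266  Quinn
11  167    3662    Fay
9    59    2471    Eli
1   185     937  Quinn
2   347     928    Ben
drop duplicate user (keep=last):
      n  kbytes   user
11  167    3662    Fay
9    59    2471    Eli
1   185     937  Quinn
2   347     928    Ben
value_counts of user:
user
Fay      1
Eli      1
Quinn    1
Ben      1
Name: count, dtype: int64
reset_index():
    user  count
0    Fay      1
1    Eli      1
2  Quinn      1
3    Ben      1
So reset_index()) = 4.

4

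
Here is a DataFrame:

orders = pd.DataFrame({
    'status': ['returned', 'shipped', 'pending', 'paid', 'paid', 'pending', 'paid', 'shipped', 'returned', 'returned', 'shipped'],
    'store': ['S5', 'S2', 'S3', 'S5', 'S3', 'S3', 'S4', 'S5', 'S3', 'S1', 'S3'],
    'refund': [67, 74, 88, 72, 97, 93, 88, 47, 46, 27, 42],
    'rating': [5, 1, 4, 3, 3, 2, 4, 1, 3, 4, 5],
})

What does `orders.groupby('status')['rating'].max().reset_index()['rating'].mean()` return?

4.5

group by status, max of rating:
status
paid        4
pending     4
returned    5
shipped     5
Name: rating, dtype: int64
reset_index():
     status  rating
0      paid       4
1   pending       4
2  returned       5
3   shipped       5
Finally, mean of column 'rating' = 4.5.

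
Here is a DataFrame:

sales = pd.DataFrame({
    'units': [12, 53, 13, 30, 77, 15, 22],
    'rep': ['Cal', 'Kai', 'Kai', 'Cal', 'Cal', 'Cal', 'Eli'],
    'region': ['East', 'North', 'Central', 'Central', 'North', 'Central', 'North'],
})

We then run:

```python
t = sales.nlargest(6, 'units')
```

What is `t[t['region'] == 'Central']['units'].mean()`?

19.3333333333

take 6 rows with largest units:
   units  rep   region
4     77  Cal    North
1     53  Kai    North
3     30  Cal  Central
6     22  Eli    North
5     15  Cal  Central
2     13  Kai  Central
filter rows where region == 'Central':
   units  rep   region
3     30  Cal  Central
5     15  Cal  Central
2     13  Kai  Central
So mean() = 19.3333333333.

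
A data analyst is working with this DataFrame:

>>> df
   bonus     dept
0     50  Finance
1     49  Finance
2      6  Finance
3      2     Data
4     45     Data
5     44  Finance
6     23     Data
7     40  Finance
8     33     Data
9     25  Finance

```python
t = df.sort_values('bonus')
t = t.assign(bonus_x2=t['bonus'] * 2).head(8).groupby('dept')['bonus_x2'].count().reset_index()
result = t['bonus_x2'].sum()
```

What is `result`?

8

sort by bonus:
   bonus     dept
3      2     Data
2      6  Finance
6     23     Data
9     25  Finance
8     33     Data
7     40  Finance
5     44  Finance
4     45     Data
1     49  Finance
0     50  Finance
add column bonus_x2 = t['bonus'] * 2:
   bonus     dept  bonus_x2
3      2     Data         4
2      6  Finance        12
6     23     Data        46
9     25  Finance        50
8     33     Data        66
7     40  Finance        80
5     44  Finance        88
4     45     Data        90
1     49  Finance        98
0     50  Finance       100
take first 8 rows:
   bonus     dept  bonus_x2
3      2     Data         4
2      6  Finance        12
6     23     Data        46
9     25  Finance        50
8     33     Data        66
7     40  Finance        80
5     44  Finance        88
4     45     Data        90
group by dept, count of bonus_x2:
dept
Data       4
Finance    4
Name: bonus_x2, dtype: int64
reset_index():
      dept  bonus_x2
0     Data         4
1  Finance         4
Taking the sum of column 'bonus_x2' gives 8.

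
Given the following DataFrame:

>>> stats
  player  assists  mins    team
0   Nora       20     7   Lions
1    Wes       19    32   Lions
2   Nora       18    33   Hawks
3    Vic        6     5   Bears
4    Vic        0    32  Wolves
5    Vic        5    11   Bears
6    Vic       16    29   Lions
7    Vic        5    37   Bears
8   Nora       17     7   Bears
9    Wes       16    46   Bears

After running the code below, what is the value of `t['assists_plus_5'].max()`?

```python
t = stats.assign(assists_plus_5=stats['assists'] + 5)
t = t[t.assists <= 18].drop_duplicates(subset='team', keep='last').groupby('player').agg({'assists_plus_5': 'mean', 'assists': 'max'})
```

add column assists_plus_5 = stats['assists'] + 5:
  player  assists  mins    team  assists_plus_5
0   Nora       20     7   Lions              25
1    Wes       19    32   Lions              24
2   Nora       18    33   Hawks              23
3    Vic        6     5   Bears              11
4    Vic        0    32  Wolves               5
5    Vic        5    11   Bears              10
6    Vic       16    29   Lions              21
7    Vic        5    37   Bears              10
8   Nora       17     7   Bears              22
9    Wes       16    46   Bears              21
filter rows where assists <= 18:
  player  assists  mins    team  assists_plus_5
2   Nora       18    33   Hawks              23
3    Vic        6     5   Bears              11
4    Vic        0    32  Wolves               5
5    Vic        5    11   Bears              10
6    Vic       16    29   Lions              21
7    Vic        5    37   Bears              10
8   Nora       17     7   Bears              22
9    Wes       16    46   Bears              21
drop duplicate team (keep=last):
  player  assists  mins    team  assists_plus_5
2   Nora       18    33   Hawks              23
4    Vic        0    32  Wolves               5
6    Vic       16    29   Lions              21
9    Wes       16    46   Bears              21
group by player: mean(assists_plus_5), max(assists):
        assists_plus_5  assists
player                         
Nora              23.0       18
Vic               13.0       16
Wes               21.0       16
Hence 23.0.

23.0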